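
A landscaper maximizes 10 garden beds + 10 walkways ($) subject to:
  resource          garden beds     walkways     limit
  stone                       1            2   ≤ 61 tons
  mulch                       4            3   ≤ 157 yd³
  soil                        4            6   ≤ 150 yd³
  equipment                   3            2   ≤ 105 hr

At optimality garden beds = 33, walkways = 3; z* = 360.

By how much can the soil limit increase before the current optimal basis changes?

55

Binding constraints: soil, equipment. The basis is B = [[4,6],[3,2]] with det -10.
Per unit increase in soil, x* moves by d = (-0.2, 0.3).
The basis stays optimal until stone becomes binding; allowable increase = 55 yd³.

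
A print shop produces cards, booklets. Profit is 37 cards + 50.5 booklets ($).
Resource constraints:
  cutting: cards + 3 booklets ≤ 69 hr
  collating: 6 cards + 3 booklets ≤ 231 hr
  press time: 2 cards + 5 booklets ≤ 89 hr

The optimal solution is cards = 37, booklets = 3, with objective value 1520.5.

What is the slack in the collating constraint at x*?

0

collating used = 6·37 + 3·3 = 231; slack = 231 − 231 = 0.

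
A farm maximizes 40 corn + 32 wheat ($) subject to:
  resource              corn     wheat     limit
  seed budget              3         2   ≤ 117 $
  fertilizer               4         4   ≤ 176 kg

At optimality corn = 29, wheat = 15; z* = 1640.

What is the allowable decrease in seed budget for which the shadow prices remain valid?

Binding constraints: seed budget, fertilizer. The basis is B = [[3,2],[4,4]] with det 4.
Per unit decrease in seed budget, x* moves by d = (-1, 1).
The basis stays optimal until corn reaches 0; allowable decrease = 29 $.

29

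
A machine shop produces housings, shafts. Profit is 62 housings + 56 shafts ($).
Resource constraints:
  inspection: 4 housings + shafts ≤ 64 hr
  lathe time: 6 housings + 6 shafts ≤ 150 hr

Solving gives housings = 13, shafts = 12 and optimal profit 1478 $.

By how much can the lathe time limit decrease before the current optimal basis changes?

54

Binding constraints: inspection, lathe time. The basis is B = [[4,1],[6,6]] with det 18.
Per unit decrease in lathe time, x* moves by d = (0.0556, -0.2222).
The basis stays optimal until shafts reaches 0; allowable decrease = 54 hr.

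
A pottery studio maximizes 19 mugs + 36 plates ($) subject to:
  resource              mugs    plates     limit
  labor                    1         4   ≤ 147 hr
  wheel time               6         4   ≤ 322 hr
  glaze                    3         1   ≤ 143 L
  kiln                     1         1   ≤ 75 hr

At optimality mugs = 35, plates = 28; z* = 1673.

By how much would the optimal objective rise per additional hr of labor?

At the optimum: labor uses 147 of 147 (binding); wheel time uses 322 of 322 (binding); glaze uses 133 of 143 (slack = 10); kiln uses 63 of 75 (slack = 12).
Slack constraints have shadow price 0 (complementary slackness).
The binding rows give the dual system: 1·y_labor + 6·y_wheel time = 19 and 4·y_labor + 4·y_wheel time = 36.
This yields shadow prices y_labor = 7, y_wheel time = 2.
Shadow price of labor = 7.

7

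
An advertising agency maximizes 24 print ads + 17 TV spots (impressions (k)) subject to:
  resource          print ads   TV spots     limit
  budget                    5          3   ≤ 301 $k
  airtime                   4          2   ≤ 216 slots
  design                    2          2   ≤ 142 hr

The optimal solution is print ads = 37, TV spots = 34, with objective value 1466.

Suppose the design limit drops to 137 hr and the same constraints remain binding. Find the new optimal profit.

1441

Binding: airtime and design. Non-binding: budget (14 unused).
Since budget is not tight, its dual is 0.
Dual feasibility on the basic columns requires 4·y_airtime + 2·y_design = 24, 2·y_airtime + 2·y_design = 17.
Solving: y_airtime = 3.5, y_design = 5.
Δz = y_design·Δb = 5 × (-5) = -25, so new z* = 1466 − 25 = 1441.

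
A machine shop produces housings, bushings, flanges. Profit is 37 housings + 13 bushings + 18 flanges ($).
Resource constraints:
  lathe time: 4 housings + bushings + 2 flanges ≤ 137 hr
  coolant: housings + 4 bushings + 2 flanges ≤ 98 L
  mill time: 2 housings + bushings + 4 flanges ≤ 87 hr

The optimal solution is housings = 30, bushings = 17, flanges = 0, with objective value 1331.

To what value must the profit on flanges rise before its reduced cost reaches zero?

20

Check each constraint at x*: lathe time 137/137 (tight); coolant 98/98 (tight); mill time 77/87 (slack 10).
By complementary slackness, y = 0 for the non-binding constraint.
The binding rows give the dual system: 4·y_lathe time + 1·y_coolant = 37 and 1·y_lathe time + 4·y_coolant = 13.
Solving: y_lathe time = 9, y_coolant = 1.
flanges enters the basis when its profit ≥ yᵀa₃ = 9·2 + 1·2 = 20.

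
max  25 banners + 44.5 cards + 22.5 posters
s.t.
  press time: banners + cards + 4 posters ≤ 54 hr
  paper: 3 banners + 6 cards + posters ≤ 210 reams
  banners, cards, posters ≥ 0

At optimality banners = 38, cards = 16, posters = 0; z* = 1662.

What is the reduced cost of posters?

-6

At the optimum: press time uses 54 of 54 (binding); paper uses 210 of 210 (binding).
Dual feasibility on the basic columns requires 1·y_press time + 3·y_paper = 25, 1·y_press time + 6·y_paper = 44.5.
Solving: y_press time = 5.5, y_paper = 6.5.
Reduced cost of posters: c₃ − yᵀa₃ = 22.5 − (5.5·4 + 6.5·1) = 22.5 − 28.5 = -6.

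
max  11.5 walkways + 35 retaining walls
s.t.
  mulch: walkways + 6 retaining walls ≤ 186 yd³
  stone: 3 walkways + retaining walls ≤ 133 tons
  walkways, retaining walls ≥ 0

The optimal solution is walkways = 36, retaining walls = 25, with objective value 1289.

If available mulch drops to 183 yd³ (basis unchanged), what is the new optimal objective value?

Check each constraint at x*: mulch 186/186 (tight); stone 133/133 (tight).
From A_Bᵀ y = c: 1·y_mulch + 3·y_stone = 11.5; 6·y_mulch + 1·y_stone = 35.
→ y_mulch = 5.5 and y_stone = 2.
Δz = y_mulch·Δb = 5.5 × (-3) = -16.5, so new z* = 1289 − 16.5 = 1272.5.

1272.5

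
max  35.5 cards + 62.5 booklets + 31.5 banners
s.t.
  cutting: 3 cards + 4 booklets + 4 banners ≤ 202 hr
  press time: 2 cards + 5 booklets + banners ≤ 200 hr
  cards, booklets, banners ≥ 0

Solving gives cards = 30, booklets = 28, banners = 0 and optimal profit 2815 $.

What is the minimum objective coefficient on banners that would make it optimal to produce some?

At the optimum: cutting uses 202 of 202 (binding); press time uses 200 of 200 (binding).
The binding rows give the dual system: 3·y_cutting + 2·y_press time = 35.5 and 4·y_cutting + 5·y_press time = 62.5.
Solving: y_cutting = 7.5, y_press time = 6.5.
banners enters the basis when its profit ≥ yᵀa₃ = 7.5·4 + 6.5·1 = 36.5.

36.5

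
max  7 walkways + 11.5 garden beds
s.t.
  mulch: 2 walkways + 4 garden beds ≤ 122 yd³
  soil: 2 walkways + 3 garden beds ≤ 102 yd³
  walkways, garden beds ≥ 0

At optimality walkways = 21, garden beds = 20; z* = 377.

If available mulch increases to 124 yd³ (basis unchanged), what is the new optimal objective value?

379

Check each constraint at x*: mulch 122/122 (tight); soil 102/102 (tight).
From A_Bᵀ y = c: 2·y_mulch + 2·y_soil = 7; 4·y_mulch + 3·y_soil = 11.5.
Solving: y_mulch = 1, y_soil = 2.5.
Δz = y_mulch·Δb = 1 × (2) = 2, so new z* = 377 + 2 = 379.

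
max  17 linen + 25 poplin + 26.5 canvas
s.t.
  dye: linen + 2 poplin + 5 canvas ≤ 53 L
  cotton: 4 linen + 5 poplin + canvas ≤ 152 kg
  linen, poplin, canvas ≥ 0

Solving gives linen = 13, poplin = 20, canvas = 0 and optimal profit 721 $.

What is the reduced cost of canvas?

Both dye and cotton are binding at x*.
Dual feasibility on the basic columns requires 1·y_dye + 4·y_cotton = 17, 2·y_dye + 5·y_cotton = 25.
→ y_dye = 5 and y_cotton = 3.
Reduced cost of canvas: c₃ − yᵀa₃ = 26.5 − (5·5 + 3·1) = 26.5 − 28 = -1.5.

-1.5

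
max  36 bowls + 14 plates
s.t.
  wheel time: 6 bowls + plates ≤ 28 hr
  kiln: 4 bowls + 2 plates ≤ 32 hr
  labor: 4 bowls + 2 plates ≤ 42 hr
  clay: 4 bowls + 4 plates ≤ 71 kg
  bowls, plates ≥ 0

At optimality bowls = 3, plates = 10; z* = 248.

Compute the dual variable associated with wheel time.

Binding: wheel time and kiln. Non-binding: labor (10 unused), clay (19 unused).
Slack constraints have shadow price 0 (complementary slackness).
From A_Bᵀ y = c: 6·y_wheel time + 4·y_kiln = 36; 1·y_wheel time + 2·y_kiln = 14.
Solving: y_wheel time = 2, y_kiln = 6.
Shadow price of wheel time = 2.

2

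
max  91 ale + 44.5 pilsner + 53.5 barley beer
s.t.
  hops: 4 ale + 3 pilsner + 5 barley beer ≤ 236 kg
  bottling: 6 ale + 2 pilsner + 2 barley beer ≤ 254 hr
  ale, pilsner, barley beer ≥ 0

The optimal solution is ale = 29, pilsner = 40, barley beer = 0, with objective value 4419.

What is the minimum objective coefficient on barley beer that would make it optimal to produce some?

61.5

Check each constraint at x*: hops 236/236 (tight); bottling 254/254 (tight).
Dual feasibility on the basic columns requires 4·y_hops + 6·y_bottling = 91, 3·y_hops + 2·y_bottling = 44.5.
This yields shadow prices y_hops = 8.5, y_bottling = 9.5.
barley beer enters the basis when its profit ≥ yᵀa₃ = 8.5·5 + 9.5·2 = 61.5.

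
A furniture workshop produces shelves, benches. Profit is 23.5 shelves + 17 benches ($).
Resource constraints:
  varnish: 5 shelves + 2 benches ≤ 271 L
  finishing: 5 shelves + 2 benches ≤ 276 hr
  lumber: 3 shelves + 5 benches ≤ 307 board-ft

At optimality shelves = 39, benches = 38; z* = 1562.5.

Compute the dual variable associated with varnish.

3.5

Binding: varnish and lumber. Non-binding: finishing (5 unused).
By complementary slackness, y = 0 for the non-binding constraint.
Dual feasibility on the basic columns requires 5·y_varnish + 3·y_lumber = 23.5, 2·y_varnish + 5·y_lumber = 17.
→ y_varnish = 3.5 and y_lumber = 2.
Shadow price of varnish = 3.5.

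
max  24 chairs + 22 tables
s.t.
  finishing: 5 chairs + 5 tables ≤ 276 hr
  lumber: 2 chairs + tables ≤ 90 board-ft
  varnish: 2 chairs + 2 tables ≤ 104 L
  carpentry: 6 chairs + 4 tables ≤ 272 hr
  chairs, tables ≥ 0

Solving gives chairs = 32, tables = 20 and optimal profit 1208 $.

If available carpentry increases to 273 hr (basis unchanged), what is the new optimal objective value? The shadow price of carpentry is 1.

1209

Δb = 1, so new z* = 1208 + (1)·(1) = 1208 + 1 = 1209.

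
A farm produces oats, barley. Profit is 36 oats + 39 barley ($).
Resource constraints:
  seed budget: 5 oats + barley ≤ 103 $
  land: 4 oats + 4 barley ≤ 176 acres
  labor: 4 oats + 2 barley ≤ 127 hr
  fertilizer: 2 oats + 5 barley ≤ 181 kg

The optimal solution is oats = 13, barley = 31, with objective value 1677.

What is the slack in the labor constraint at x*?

13

labor used = 4·13 + 2·31 = 114; slack = 127 − 114 = 13.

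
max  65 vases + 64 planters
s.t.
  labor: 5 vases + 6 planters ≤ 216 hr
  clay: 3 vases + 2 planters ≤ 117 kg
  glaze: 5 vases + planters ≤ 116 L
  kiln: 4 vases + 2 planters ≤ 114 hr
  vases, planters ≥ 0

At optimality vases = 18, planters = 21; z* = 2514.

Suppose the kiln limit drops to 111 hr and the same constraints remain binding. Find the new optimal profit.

Binding: labor and kiln. Non-binding: clay (21 unused), glaze (5 unused).
Slack constraints have shadow price 0 (complementary slackness).
Dual feasibility on the basic columns requires 5·y_labor + 4·y_kiln = 65, 6·y_labor + 2·y_kiln = 64.
This yields shadow prices y_labor = 9, y_kiln = 5.
Δz = y_kiln·Δb = 5 × (-3) = -15, so new z* = 2514 − 15 = 2499.

2499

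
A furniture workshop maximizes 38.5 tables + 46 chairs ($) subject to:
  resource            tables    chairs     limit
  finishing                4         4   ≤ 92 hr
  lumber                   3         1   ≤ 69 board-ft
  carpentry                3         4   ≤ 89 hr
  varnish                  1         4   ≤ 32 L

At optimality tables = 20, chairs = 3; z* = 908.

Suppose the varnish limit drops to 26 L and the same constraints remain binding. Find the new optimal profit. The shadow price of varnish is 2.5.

893

Δb = -6, so new z* = 908 + (2.5)·(-6) = 908 − 15 = 893.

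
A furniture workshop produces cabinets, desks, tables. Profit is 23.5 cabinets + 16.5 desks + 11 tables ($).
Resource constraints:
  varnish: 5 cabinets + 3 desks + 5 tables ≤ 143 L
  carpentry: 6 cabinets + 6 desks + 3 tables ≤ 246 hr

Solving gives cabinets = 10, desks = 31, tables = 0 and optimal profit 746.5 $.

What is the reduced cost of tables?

-9.5

Both varnish and carpentry are binding at x*.
Dual feasibility on the basic columns requires 5·y_varnish + 6·y_carpentry = 23.5, 3·y_varnish + 6·y_carpentry = 16.5.
This yields shadow prices y_varnish = 3.5, y_carpentry = 1.
Reduced cost of tables: c₃ − yᵀa₃ = 11 − (3.5·5 + 1·3) = 11 − 20.5 = -9.5.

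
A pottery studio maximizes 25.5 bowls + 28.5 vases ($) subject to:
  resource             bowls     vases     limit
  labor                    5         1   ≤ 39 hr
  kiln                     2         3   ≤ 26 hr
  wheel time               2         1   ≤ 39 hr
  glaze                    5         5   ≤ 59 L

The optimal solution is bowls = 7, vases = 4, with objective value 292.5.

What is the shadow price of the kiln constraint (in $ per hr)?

Check each constraint at x*: labor 39/39 (tight); kiln 26/26 (tight); wheel time 18/39 (slack 21); glaze 55/59 (slack 4).
Since wheel time, glaze are not tight, their duals are 0.
The binding rows give the dual system: 5·y_labor + 2·y_kiln = 25.5 and 1·y_labor + 3·y_kiln = 28.5.
Solving: y_labor = 1.5, y_kiln = 9.
Shadow price of kiln = 9.

9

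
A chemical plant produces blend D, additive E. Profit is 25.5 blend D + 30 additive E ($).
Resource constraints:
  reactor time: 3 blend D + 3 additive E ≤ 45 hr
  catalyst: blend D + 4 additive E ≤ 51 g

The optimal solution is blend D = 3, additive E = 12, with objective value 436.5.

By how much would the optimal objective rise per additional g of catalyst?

1.5

Both reactor time and catalyst are binding at x*.
Dual feasibility on the basic columns requires 3·y_reactor time + 1·y_catalyst = 25.5, 3·y_reactor time + 4·y_catalyst = 30.
→ y_reactor time = 8 and y_catalyst = 1.5.
Shadow price of catalyst = 1.5.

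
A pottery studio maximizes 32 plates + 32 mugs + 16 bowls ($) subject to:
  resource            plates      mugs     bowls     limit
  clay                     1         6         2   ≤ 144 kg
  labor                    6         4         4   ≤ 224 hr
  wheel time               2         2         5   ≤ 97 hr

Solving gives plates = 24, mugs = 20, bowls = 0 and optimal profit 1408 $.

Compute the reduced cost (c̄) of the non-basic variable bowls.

At the optimum: clay uses 144 of 144 (binding); labor uses 224 of 224 (binding); wheel time uses 88 of 97 (slack = 9).
Slack constraints have shadow price 0 (complementary slackness).
Dual feasibility on the basic columns requires 1·y_clay + 6·y_labor = 32, 6·y_clay + 4·y_labor = 32.
Solving: y_clay = 2, y_labor = 5.
Reduced cost of bowls: c₃ − yᵀa₃ = 16 − (2·2 + 5·4) = 16 − 24 = -8.

-8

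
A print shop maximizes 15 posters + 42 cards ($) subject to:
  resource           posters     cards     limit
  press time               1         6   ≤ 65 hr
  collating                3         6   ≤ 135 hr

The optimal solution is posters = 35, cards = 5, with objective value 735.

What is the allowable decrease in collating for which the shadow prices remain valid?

Binding constraints: press time, collating. The basis is B = [[1,6],[3,6]] with det -12.
Per unit decrease in collating, x* moves by d = (-0.5, 0.0833).
The basis stays optimal until posters reaches 0; allowable decrease = 70 hr.

70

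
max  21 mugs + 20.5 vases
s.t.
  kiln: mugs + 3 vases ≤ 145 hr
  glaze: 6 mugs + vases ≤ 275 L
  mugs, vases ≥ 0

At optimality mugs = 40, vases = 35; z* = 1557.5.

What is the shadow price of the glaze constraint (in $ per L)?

2.5

Both kiln and glaze are binding at x*.
Dual feasibility on the basic columns requires 1·y_kiln + 6·y_glaze = 21, 3·y_kiln + 1·y_glaze = 20.5.
This yields shadow prices y_kiln = 6, y_glaze = 2.5.
Shadow price of glaze = 2.5.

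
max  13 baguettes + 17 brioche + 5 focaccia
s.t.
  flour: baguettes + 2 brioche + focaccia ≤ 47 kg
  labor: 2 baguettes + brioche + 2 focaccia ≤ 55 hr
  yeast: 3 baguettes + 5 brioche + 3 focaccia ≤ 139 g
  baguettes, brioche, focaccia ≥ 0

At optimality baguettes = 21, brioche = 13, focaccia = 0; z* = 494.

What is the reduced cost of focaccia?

-8

Check each constraint at x*: flour 47/47 (tight); labor 55/55 (tight); yeast 128/139 (slack 11).
Since yeast is not tight, its dual is 0.
Dual feasibility on the basic columns requires 1·y_flour + 2·y_labor = 13, 2·y_flour + 1·y_labor = 17.
→ y_flour = 7 and y_labor = 3.
Reduced cost of focaccia: c₃ − yᵀa₃ = 5 − (7·1 + 3·2) = 5 − 13 = -8.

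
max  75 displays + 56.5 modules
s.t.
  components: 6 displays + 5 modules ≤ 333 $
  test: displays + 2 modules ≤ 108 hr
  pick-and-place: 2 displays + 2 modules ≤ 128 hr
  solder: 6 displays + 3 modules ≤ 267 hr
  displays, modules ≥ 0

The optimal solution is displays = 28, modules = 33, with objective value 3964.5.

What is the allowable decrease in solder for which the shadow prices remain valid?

24

Binding constraints: components, solder. The basis is B = [[6,5],[6,3]] with det -12.
Per unit decrease in solder, x* moves by d = (-0.4167, 0.5).
The basis stays optimal until test becomes binding; allowable decrease = 24 hr.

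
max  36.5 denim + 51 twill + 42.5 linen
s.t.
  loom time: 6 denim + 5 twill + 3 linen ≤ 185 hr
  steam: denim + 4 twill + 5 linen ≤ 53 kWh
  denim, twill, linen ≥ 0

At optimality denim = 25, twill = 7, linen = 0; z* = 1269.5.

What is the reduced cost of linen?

Check each constraint at x*: loom time 185/185 (tight); steam 53/53 (tight).
The binding rows give the dual system: 6·y_loom time + 1·y_steam = 36.5 and 5·y_loom time + 4·y_steam = 51.
→ y_loom time = 5 and y_steam = 6.5.
Reduced cost of linen: c₃ − yᵀa₃ = 42.5 − (5·3 + 6.5·5) = 42.5 − 47.5 = -5.

-5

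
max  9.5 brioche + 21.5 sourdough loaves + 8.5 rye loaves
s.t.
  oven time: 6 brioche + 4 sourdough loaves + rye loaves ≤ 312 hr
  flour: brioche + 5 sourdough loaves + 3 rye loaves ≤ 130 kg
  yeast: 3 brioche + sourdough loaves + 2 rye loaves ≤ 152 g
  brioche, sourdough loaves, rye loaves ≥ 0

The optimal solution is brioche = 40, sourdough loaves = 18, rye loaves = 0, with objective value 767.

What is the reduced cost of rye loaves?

-3

At the optimum: oven time uses 312 of 312 (binding); flour uses 130 of 130 (binding); yeast uses 138 of 152 (slack = 14).
By complementary slackness, y = 0 for the non-binding constraint.
The binding rows give the dual system: 6·y_oven time + 1·y_flour = 9.5 and 4·y_oven time + 5·y_flour = 21.5.
This yields shadow prices y_oven time = 1, y_flour = 3.5.
Reduced cost of rye loaves: c₃ − yᵀa₃ = 8.5 − (1·1 + 3.5·3) = 8.5 − 11.5 = -3.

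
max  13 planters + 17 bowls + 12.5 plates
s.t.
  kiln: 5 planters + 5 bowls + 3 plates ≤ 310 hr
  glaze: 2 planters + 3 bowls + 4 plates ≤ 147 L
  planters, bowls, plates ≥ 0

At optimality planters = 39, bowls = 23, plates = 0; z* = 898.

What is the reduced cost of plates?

-6.5

At the optimum: kiln uses 310 of 310 (binding); glaze uses 147 of 147 (binding).
The binding rows give the dual system: 5·y_kiln + 2·y_glaze = 13 and 5·y_kiln + 3·y_glaze = 17.
Solving: y_kiln = 1, y_glaze = 4.
Reduced cost of plates: c₃ − yᵀa₃ = 12.5 − (1·3 + 4·4) = 12.5 − 19 = -6.5.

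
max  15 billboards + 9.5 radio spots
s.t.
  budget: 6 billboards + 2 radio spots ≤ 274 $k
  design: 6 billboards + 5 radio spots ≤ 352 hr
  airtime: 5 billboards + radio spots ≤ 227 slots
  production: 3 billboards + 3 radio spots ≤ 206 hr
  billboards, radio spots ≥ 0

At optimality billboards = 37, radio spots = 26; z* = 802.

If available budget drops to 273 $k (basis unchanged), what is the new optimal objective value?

Binding: budget and design. Non-binding: airtime (16 unused), production (17 unused).
By complementary slackness, y = 0 for the non-binding constraints.
From A_Bᵀ y = c: 6·y_budget + 6·y_design = 15; 2·y_budget + 5·y_design = 9.5.
→ y_budget = 1 and y_design = 1.5.
Δz = y_budget·Δb = 1 × (-1) = -1, so new z* = 802 − 1 = 801.

801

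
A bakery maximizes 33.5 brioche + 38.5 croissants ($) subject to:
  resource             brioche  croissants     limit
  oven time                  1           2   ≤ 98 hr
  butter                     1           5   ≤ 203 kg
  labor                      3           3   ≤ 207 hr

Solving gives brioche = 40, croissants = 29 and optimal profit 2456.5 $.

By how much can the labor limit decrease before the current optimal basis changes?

18

Binding constraints: oven time, labor. The basis is B = [[1,2],[3,3]] with det -3.
Per unit decrease in labor, x* moves by d = (-0.6667, 0.3333).
The basis stays optimal until butter becomes binding; allowable decrease = 18 hr.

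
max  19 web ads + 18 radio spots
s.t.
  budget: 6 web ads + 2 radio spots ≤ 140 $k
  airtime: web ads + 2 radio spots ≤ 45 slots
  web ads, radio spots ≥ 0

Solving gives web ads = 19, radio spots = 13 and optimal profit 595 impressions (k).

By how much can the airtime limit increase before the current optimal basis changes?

Binding constraints: budget, airtime. The basis is B = [[6,2],[1,2]] with det 10.
Per unit increase in airtime, x* moves by d = (-0.2, 0.6).
The basis stays optimal until web ads reaches 0; allowable increase = 95 slots.

95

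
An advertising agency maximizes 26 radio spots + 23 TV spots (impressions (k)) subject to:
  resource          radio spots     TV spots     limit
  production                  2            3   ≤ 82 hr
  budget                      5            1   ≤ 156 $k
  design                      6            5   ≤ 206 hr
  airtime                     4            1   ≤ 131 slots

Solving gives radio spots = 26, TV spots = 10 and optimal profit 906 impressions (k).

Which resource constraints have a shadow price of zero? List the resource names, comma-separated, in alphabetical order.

production: 82/82 (binding)
budget: 140/156 (slack 16)
design: 206/206 (binding)
airtime: 114/131 (slack 17)
By complementary slackness, a constraint with positive slack has shadow price 0 → airtime, budget.

airtime, budget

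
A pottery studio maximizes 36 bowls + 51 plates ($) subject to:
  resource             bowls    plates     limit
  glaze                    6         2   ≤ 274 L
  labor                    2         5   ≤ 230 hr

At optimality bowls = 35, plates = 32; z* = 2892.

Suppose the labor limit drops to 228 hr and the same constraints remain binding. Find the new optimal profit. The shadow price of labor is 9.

Δb = -2, so new z* = 2892 + (9)·(-2) = 2892 − 18 = 2874.

2874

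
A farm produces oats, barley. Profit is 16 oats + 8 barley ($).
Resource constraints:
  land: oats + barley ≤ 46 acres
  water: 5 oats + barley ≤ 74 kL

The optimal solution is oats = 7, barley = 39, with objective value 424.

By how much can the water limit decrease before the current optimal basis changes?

28

Binding constraints: land, water. The basis is B = [[1,1],[5,1]] with det -4.
Per unit decrease in water, x* moves by d = (-0.25, 0.25).
The basis stays optimal until oats reaches 0; allowable decrease = 28 kL.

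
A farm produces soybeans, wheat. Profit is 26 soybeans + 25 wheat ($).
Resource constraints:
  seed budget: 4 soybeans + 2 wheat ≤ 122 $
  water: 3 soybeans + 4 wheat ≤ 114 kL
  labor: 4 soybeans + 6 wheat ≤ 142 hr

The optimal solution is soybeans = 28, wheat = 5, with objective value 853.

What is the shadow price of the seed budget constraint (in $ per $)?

Check each constraint at x*: seed budget 122/122 (tight); water 104/114 (slack 10); labor 142/142 (tight).
By complementary slackness, y = 0 for the non-binding constraint.
From A_Bᵀ y = c: 4·y_seed budget + 4·y_labor = 26; 2·y_seed budget + 6·y_labor = 25.
→ y_seed budget = 3.5 and y_labor = 3.
Shadow price of seed budget = 3.5.

3.5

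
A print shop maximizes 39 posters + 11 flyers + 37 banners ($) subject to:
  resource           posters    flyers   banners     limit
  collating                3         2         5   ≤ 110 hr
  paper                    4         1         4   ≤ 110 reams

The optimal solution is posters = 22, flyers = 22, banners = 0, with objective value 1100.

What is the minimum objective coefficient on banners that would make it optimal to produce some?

Both collating and paper are binding at x*.
Dual feasibility on the basic columns requires 3·y_collating + 4·y_paper = 39, 2·y_collating + 1·y_paper = 11.
Solving: y_collating = 1, y_paper = 9.
banners enters the basis when its profit ≥ yᵀa₃ = 1·5 + 9·4 = 41.

41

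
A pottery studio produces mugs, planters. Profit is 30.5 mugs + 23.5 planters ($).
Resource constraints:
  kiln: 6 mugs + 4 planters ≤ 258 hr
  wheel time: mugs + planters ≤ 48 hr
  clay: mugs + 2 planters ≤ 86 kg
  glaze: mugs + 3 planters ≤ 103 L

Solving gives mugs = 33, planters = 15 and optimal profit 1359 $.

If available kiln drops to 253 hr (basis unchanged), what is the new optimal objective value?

Binding: kiln and wheel time. Non-binding: clay (23 unused), glaze (25 unused).
By complementary slackness, y = 0 for the non-binding constraints.
Dual feasibility on the basic columns requires 6·y_kiln + 1·y_wheel time = 30.5, 4·y_kiln + 1·y_wheel time = 23.5.
This yields shadow prices y_kiln = 3.5, y_wheel time = 9.5.
Δz = y_kiln·Δb = 3.5 × (-5) = -17.5, so new z* = 1359 − 17.5 = 1341.5.

1341.5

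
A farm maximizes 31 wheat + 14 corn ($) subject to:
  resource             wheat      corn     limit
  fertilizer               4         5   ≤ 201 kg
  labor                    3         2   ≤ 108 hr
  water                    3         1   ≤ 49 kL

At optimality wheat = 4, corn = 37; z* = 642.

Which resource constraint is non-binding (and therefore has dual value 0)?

labor

fertilizer: 201/201 (binding)
labor: 86/108 (slack 22)
water: 49/49 (binding)
By complementary slackness, a constraint with positive slack has shadow price 0 → labor.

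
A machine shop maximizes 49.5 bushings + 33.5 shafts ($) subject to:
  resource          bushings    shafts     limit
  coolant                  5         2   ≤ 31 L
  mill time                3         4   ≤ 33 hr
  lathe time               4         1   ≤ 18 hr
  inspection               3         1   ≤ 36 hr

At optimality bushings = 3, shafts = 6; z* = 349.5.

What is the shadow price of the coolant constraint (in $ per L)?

Check each constraint at x*: coolant 27/31 (slack 4); mill time 33/33 (tight); lathe time 18/18 (tight); inspection 15/36 (slack 21).
Since coolant, inspection are not tight, their duals are 0.
Dual feasibility on the basic columns requires 3·y_mill time + 4·y_lathe time = 49.5, 4·y_mill time + 1·y_lathe time = 33.5.
→ y_mill time = 6.5 and y_lathe time = 7.5.
Shadow price of coolant = 0.

0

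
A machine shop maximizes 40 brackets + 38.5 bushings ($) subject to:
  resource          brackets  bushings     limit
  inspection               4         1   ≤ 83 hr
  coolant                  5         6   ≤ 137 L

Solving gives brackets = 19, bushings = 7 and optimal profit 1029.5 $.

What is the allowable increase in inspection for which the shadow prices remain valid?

Binding constraints: inspection, coolant. The basis is B = [[4,1],[5,6]] with det 19.
Per unit increase in inspection, x* moves by d = (0.3158, -0.2632).
The basis stays optimal until bushings reaches 0; allowable increase = 26.6 hr.

26.6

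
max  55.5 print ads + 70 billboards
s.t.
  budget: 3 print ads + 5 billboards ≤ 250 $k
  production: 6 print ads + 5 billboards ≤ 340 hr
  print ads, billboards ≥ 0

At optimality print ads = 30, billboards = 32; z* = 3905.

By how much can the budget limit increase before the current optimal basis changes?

Binding constraints: budget, production. The basis is B = [[3,5],[6,5]] with det -15.
Per unit increase in budget, x* moves by d = (-0.3333, 0.4).
The basis stays optimal until print ads reaches 0; allowable increase = 90 $k.

90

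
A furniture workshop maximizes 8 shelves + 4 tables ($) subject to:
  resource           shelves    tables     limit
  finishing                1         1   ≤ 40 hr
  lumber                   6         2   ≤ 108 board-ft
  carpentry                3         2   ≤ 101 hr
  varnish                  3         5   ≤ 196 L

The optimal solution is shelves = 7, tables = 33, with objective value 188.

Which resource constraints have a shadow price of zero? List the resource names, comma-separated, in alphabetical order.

carpentry, varnish

finishing: 40/40 (binding)
lumber: 108/108 (binding)
carpentry: 87/101 (slack 14)
varnish: 186/196 (slack 10)
By complementary slackness, a constraint with positive slack has shadow price 0 → carpentry, varnish.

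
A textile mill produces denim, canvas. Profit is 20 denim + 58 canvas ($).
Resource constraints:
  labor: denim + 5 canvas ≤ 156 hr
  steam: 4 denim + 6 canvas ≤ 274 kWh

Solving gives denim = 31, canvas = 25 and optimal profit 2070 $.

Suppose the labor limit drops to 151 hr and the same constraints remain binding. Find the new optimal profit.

At the optimum: labor uses 156 of 156 (binding); steam uses 274 of 274 (binding).
Dual feasibility on the basic columns requires 1·y_labor + 4·y_steam = 20, 5·y_labor + 6·y_steam = 58.
Solving: y_labor = 8, y_steam = 3.
Δz = y_labor·Δb = 8 × (-5) = -40, so new z* = 2070 − 40 = 2030.

2030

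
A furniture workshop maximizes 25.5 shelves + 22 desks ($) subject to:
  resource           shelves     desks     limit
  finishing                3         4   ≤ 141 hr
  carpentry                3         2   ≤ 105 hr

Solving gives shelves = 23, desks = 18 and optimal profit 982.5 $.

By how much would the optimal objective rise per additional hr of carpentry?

6

Both finishing and carpentry are binding at x*.
Dual feasibility on the basic columns requires 3·y_finishing + 3·y_carpentry = 25.5, 4·y_finishing + 2·y_carpentry = 22.
→ y_finishing = 2.5 and y_carpentry = 6.
Shadow price of carpentry = 6.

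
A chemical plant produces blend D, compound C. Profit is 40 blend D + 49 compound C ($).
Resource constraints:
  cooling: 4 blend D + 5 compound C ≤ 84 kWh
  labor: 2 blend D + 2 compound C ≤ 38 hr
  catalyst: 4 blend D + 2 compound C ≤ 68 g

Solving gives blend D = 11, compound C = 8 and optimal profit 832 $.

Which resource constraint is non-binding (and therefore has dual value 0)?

catalyst

cooling: 84/84 (binding)
labor: 38/38 (binding)
catalyst: 60/68 (slack 8)
By complementary slackness, a constraint with positive slack has shadow price 0 → catalyst.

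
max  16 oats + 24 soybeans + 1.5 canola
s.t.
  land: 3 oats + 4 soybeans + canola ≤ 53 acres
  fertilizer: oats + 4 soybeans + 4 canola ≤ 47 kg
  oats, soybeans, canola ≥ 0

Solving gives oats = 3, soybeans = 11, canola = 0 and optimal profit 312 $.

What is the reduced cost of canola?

Both land and fertilizer are binding at x*.
From A_Bᵀ y = c: 3·y_land + 1·y_fertilizer = 16; 4·y_land + 4·y_fertilizer = 24.
→ y_land = 5 and y_fertilizer = 1.
Reduced cost of canola: c₃ − yᵀa₃ = 1.5 − (5·1 + 1·4) = 1.5 − 9 = -7.5.

-7.5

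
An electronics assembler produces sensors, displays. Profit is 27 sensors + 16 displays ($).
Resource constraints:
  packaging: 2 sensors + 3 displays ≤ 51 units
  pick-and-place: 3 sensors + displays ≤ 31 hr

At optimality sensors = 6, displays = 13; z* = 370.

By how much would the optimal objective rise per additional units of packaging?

3

Both packaging and pick-and-place are binding at x*.
From A_Bᵀ y = c: 2·y_packaging + 3·y_pick-and-place = 27; 3·y_packaging + 1·y_pick-and-place = 16.
Solving: y_packaging = 3, y_pick-and-place = 7.
Shadow price of packaging = 3.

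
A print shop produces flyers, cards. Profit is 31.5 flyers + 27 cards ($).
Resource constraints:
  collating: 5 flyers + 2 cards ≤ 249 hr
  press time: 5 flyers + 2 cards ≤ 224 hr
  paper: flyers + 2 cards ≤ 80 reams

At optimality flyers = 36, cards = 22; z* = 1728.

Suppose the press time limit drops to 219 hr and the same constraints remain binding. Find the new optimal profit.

1705.5

Binding: press time and paper. Non-binding: collating (25 unused).
Since collating is not tight, its dual is 0.
The binding rows give the dual system: 5·y_press time + 1·y_paper = 31.5 and 2·y_press time + 2·y_paper = 27.
Solving: y_press time = 4.5, y_paper = 9.
Δz = y_press time·Δb = 4.5 × (-5) = -22.5, so new z* = 1728 − 22.5 = 1705.5.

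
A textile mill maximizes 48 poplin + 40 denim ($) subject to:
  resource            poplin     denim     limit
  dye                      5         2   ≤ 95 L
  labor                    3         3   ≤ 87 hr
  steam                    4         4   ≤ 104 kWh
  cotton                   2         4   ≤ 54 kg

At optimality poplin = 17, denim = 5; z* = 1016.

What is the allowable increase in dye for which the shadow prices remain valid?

Binding constraints: dye, cotton. The basis is B = [[5,2],[2,4]] with det 16.
Per unit increase in dye, x* moves by d = (0.25, -0.125).
The basis stays optimal until steam becomes binding; allowable increase = 32 L.

32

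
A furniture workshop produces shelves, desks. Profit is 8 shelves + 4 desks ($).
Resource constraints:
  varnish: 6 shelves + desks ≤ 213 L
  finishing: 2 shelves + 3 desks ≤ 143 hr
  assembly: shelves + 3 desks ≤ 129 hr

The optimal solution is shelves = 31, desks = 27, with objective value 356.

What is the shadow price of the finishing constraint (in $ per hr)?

1

At the optimum: varnish uses 213 of 213 (binding); finishing uses 143 of 143 (binding); assembly uses 112 of 129 (slack = 17).
Slack constraints have shadow price 0 (complementary slackness).
The binding rows give the dual system: 6·y_varnish + 2·y_finishing = 8 and 1·y_varnish + 3·y_finishing = 4.
This yields shadow prices y_varnish = 1, y_finishing = 1.
Shadow price of finishing = 1.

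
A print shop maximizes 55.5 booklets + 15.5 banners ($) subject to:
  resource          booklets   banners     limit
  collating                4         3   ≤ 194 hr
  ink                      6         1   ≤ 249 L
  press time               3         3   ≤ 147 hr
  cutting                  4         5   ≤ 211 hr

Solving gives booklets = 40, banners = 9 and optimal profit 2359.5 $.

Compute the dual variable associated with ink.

Binding: ink and press time. Non-binding: collating (7 unused), cutting (6 unused).
Since collating, cutting are not tight, their duals are 0.
The binding rows give the dual system: 6·y_ink + 3·y_press time = 55.5 and 1·y_ink + 3·y_press time = 15.5.
→ y_ink = 8 and y_press time = 2.5.
Shadow price of ink = 8.

8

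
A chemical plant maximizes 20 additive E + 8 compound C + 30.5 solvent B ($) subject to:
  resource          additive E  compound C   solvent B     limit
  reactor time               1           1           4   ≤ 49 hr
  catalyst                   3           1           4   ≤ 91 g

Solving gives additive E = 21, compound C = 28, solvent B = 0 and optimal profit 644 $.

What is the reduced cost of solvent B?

At the optimum: reactor time uses 49 of 49 (binding); catalyst uses 91 of 91 (binding).
From A_Bᵀ y = c: 1·y_reactor time + 3·y_catalyst = 20; 1·y_reactor time + 1·y_catalyst = 8.
Solving: y_reactor time = 2, y_catalyst = 6.
Reduced cost of solvent B: c₃ − yᵀa₃ = 30.5 − (2·4 + 6·4) = 30.5 − 32 = -1.5.

-1.5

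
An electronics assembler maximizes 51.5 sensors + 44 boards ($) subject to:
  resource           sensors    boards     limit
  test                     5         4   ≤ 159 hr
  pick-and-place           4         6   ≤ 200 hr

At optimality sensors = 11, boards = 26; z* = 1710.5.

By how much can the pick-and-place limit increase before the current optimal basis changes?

Binding constraints: test, pick-and-place. The basis is B = [[5,4],[4,6]] with det 14.
Per unit increase in pick-and-place, x* moves by d = (-0.2857, 0.3571).
The basis stays optimal until sensors reaches 0; allowable increase = 38.5 hr.

38.5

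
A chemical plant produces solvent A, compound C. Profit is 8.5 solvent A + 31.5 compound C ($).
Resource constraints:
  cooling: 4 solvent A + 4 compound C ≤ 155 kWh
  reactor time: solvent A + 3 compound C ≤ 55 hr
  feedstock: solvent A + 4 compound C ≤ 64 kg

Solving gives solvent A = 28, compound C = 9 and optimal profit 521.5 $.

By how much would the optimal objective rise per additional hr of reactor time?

At the optimum: cooling uses 148 of 155 (slack = 7); reactor time uses 55 of 55 (binding); feedstock uses 64 of 64 (binding).
By complementary slackness, y = 0 for the non-binding constraint.
From A_Bᵀ y = c: 1·y_reactor time + 1·y_feedstock = 8.5; 3·y_reactor time + 4·y_feedstock = 31.5.
Solving: y_reactor time = 2.5, y_feedstock = 6.
Shadow price of reactor time = 2.5.

2.5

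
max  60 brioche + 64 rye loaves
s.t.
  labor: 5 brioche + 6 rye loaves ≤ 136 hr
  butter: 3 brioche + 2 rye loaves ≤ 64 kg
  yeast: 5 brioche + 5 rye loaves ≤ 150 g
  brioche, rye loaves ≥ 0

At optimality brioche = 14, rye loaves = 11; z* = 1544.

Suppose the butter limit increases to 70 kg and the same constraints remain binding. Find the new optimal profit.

Check each constraint at x*: labor 136/136 (tight); butter 64/64 (tight); yeast 125/150 (slack 25).
Slack constraints have shadow price 0 (complementary slackness).
From A_Bᵀ y = c: 5·y_labor + 3·y_butter = 60; 6·y_labor + 2·y_butter = 64.
This yields shadow prices y_labor = 9, y_butter = 5.
Δz = y_butter·Δb = 5 × (6) = 30, so new z* = 1544 + 30 = 1574.

1574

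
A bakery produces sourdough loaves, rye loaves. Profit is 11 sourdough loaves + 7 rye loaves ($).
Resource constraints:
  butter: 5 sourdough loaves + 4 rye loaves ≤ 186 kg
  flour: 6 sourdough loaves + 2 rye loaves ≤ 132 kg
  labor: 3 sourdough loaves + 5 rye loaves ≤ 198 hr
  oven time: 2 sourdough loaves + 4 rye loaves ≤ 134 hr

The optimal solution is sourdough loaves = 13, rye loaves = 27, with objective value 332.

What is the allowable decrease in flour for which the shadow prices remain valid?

Binding constraints: flour, oven time. The basis is B = [[6,2],[2,4]] with det 20.
Per unit decrease in flour, x* moves by d = (-0.2, 0.1).
The basis stays optimal until sourdough loaves reaches 0; allowable decrease = 65 kg.

65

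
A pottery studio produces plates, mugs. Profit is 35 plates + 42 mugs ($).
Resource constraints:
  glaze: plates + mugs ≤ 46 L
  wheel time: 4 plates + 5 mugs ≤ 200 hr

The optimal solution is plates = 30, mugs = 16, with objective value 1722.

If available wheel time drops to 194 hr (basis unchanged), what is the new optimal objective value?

1680

Both glaze and wheel time are binding at x*.
The binding rows give the dual system: 1·y_glaze + 4·y_wheel time = 35 and 1·y_glaze + 5·y_wheel time = 42.
Solving: y_glaze = 7, y_wheel time = 7.
Δz = y_wheel time·Δb = 7 × (-6) = -42, so new z* = 1722 − 42 = 1680.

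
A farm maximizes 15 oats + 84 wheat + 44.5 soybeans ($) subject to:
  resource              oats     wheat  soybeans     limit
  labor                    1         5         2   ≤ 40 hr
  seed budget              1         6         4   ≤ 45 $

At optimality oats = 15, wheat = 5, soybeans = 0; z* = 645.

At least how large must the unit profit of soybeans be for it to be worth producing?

48

Check each constraint at x*: labor 40/40 (tight); seed budget 45/45 (tight).
Dual feasibility on the basic columns requires 1·y_labor + 1·y_seed budget = 15, 5·y_labor + 6·y_seed budget = 84.
→ y_labor = 6 and y_seed budget = 9.
soybeans enters the basis when its profit ≥ yᵀa₃ = 6·2 + 9·4 = 48.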